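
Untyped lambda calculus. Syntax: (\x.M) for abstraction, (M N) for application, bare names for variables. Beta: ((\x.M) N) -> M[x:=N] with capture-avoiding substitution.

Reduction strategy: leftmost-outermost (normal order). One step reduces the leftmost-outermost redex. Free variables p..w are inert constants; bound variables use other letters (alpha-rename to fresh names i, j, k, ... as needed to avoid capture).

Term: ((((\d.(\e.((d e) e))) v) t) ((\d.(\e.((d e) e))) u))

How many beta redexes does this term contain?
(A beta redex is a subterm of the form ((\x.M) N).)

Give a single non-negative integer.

Term: ((((\d.(\e.((d e) e))) v) t) ((\d.(\e.((d e) e))) u))
  Redex: ((\d.(\e.((d e) e))) v)
  Redex: ((\d.(\e.((d e) e))) u)
Total redexes: 2

Answer: 2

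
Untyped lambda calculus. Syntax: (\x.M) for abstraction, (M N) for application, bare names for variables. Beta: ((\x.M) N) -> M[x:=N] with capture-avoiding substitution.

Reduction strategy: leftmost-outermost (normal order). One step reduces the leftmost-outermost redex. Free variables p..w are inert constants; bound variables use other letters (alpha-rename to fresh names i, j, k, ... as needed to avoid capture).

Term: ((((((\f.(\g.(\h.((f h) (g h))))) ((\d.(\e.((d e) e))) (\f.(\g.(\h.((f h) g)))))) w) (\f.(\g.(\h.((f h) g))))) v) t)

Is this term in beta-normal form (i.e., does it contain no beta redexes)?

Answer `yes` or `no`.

Answer: no

Derivation:
Term: ((((((\f.(\g.(\h.((f h) (g h))))) ((\d.(\e.((d e) e))) (\f.(\g.(\h.((f h) g)))))) w) (\f.(\g.(\h.((f h) g))))) v) t)
Found 2 beta redex(es).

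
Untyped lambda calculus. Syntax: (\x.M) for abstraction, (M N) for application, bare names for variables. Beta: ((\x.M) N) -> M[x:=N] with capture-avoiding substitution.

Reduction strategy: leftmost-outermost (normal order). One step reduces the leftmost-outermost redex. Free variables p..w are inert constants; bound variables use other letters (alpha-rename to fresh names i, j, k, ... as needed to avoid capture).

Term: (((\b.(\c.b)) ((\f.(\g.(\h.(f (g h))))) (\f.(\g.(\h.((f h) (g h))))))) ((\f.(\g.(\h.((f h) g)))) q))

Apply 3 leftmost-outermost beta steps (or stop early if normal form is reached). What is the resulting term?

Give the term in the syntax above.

Step 0: (((\b.(\c.b)) ((\f.(\g.(\h.(f (g h))))) (\f.(\g.(\h.((f h) (g h))))))) ((\f.(\g.(\h.((f h) g)))) q))
Step 1: ((\c.((\f.(\g.(\h.(f (g h))))) (\f.(\g.(\h.((f h) (g h))))))) ((\f.(\g.(\h.((f h) g)))) q))
Step 2: ((\f.(\g.(\h.(f (g h))))) (\f.(\g.(\h.((f h) (g h))))))
Step 3: (\g.(\h.((\f.(\g.(\h.((f h) (g h))))) (g h))))

Answer: (\g.(\h.((\f.(\g.(\h.((f h) (g h))))) (g h))))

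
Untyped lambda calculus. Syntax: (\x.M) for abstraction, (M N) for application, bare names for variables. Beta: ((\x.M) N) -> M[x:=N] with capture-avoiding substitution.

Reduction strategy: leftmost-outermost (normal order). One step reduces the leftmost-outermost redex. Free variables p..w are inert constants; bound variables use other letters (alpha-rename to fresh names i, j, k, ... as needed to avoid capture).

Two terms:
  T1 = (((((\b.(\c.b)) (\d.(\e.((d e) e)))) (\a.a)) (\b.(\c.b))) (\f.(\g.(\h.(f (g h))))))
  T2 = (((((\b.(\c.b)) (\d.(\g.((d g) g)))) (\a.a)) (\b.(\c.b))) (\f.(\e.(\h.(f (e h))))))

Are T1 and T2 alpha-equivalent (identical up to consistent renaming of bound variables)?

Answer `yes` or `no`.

Answer: yes

Derivation:
Term 1: (((((\b.(\c.b)) (\d.(\e.((d e) e)))) (\a.a)) (\b.(\c.b))) (\f.(\g.(\h.(f (g h))))))
Term 2: (((((\b.(\c.b)) (\d.(\g.((d g) g)))) (\a.a)) (\b.(\c.b))) (\f.(\e.(\h.(f (e h))))))
Alpha-equivalence: compare structure up to binder renaming.
Result: True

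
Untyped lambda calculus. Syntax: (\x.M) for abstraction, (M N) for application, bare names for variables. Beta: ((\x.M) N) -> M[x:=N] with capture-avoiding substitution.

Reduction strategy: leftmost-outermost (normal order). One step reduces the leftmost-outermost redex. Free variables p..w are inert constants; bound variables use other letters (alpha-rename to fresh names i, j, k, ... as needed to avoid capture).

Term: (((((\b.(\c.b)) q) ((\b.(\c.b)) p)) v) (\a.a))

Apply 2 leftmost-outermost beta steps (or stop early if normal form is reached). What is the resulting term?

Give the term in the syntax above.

Answer: ((q v) (\a.a))

Derivation:
Step 0: (((((\b.(\c.b)) q) ((\b.(\c.b)) p)) v) (\a.a))
Step 1: ((((\c.q) ((\b.(\c.b)) p)) v) (\a.a))
Step 2: ((q v) (\a.a))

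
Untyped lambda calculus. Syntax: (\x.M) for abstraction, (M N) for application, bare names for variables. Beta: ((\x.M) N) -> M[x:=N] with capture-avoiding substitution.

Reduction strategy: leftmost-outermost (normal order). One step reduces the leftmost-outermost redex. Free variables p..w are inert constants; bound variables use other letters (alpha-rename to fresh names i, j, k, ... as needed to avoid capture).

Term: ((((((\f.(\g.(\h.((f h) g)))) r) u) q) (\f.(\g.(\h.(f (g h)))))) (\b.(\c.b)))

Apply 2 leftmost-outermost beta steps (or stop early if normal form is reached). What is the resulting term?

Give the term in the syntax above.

Step 0: ((((((\f.(\g.(\h.((f h) g)))) r) u) q) (\f.(\g.(\h.(f (g h)))))) (\b.(\c.b)))
Step 1: (((((\g.(\h.((r h) g))) u) q) (\f.(\g.(\h.(f (g h)))))) (\b.(\c.b)))
Step 2: ((((\h.((r h) u)) q) (\f.(\g.(\h.(f (g h)))))) (\b.(\c.b)))

Answer: ((((\h.((r h) u)) q) (\f.(\g.(\h.(f (g h)))))) (\b.(\c.b)))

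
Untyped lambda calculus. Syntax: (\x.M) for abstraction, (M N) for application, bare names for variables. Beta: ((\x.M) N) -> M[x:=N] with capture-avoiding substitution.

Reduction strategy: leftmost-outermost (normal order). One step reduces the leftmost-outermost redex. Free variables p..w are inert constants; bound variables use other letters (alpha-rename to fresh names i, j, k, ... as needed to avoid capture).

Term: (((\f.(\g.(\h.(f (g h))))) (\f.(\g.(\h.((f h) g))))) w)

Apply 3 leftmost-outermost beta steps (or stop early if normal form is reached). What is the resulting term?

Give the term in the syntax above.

Step 0: (((\f.(\g.(\h.(f (g h))))) (\f.(\g.(\h.((f h) g))))) w)
Step 1: ((\g.(\h.((\f.(\g.(\h.((f h) g)))) (g h)))) w)
Step 2: (\h.((\f.(\g.(\h.((f h) g)))) (w h)))
Step 3: (\h.(\g.(\i.(((w h) i) g))))

Answer: (\h.(\g.(\i.(((w h) i) g))))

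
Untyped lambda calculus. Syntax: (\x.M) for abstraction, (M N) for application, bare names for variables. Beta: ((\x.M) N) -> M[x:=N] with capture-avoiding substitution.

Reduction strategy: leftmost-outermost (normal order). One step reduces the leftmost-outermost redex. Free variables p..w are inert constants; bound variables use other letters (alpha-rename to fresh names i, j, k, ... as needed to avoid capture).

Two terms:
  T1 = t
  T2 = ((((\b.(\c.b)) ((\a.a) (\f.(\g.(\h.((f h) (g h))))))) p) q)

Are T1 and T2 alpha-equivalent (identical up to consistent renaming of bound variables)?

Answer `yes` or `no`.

Answer: no

Derivation:
Term 1: t
Term 2: ((((\b.(\c.b)) ((\a.a) (\f.(\g.(\h.((f h) (g h))))))) p) q)
Alpha-equivalence: compare structure up to binder renaming.
Result: False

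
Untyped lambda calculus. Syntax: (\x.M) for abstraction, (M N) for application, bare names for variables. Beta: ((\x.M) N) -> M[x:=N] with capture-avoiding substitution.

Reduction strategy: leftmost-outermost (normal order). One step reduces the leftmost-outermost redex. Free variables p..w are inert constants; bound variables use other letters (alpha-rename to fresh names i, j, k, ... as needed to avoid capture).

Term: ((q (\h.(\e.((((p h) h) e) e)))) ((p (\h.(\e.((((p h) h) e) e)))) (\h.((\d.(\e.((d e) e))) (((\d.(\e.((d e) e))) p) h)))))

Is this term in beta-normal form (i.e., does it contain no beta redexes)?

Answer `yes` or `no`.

Term: ((q (\h.(\e.((((p h) h) e) e)))) ((p (\h.(\e.((((p h) h) e) e)))) (\h.((\d.(\e.((d e) e))) (((\d.(\e.((d e) e))) p) h)))))
Found 2 beta redex(es).

Answer: no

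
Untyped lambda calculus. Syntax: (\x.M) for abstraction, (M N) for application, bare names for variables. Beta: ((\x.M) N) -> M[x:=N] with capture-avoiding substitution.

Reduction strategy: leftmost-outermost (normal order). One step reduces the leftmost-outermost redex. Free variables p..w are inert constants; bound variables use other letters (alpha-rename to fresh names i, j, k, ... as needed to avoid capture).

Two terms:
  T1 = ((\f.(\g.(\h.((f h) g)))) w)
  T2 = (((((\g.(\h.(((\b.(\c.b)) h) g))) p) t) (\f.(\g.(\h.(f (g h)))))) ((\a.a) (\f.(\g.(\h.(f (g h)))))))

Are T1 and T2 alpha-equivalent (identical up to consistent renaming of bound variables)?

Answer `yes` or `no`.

Term 1: ((\f.(\g.(\h.((f h) g)))) w)
Term 2: (((((\g.(\h.(((\b.(\c.b)) h) g))) p) t) (\f.(\g.(\h.(f (g h)))))) ((\a.a) (\f.(\g.(\h.(f (g h)))))))
Alpha-equivalence: compare structure up to binder renaming.
Result: False

Answer: no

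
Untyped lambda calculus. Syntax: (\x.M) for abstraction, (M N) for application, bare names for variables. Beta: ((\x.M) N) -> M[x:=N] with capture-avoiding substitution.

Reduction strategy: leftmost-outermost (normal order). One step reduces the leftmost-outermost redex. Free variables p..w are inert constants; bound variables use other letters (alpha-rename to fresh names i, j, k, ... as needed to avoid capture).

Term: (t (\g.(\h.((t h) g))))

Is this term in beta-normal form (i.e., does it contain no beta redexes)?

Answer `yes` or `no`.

Term: (t (\g.(\h.((t h) g))))
No beta redexes found.

Answer: yes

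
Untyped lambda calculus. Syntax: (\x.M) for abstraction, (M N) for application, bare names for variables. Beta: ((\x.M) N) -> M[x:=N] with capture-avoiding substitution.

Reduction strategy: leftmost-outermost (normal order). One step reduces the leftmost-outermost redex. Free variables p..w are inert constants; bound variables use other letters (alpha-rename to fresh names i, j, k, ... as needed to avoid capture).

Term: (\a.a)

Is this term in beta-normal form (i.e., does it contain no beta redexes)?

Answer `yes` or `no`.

Term: (\a.a)
No beta redexes found.

Answer: yes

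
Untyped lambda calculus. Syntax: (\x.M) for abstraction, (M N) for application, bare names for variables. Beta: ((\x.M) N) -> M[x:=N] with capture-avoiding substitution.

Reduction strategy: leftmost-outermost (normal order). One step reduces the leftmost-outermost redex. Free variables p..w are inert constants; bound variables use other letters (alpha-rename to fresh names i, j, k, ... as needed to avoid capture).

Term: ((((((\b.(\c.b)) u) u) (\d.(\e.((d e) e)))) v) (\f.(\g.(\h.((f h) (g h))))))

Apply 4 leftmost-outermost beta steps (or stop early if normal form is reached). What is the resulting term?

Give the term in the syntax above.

Step 0: ((((((\b.(\c.b)) u) u) (\d.(\e.((d e) e)))) v) (\f.(\g.(\h.((f h) (g h))))))
Step 1: (((((\c.u) u) (\d.(\e.((d e) e)))) v) (\f.(\g.(\h.((f h) (g h))))))
Step 2: (((u (\d.(\e.((d e) e)))) v) (\f.(\g.(\h.((f h) (g h))))))
Step 3: (normal form reached)

Answer: (((u (\d.(\e.((d e) e)))) v) (\f.(\g.(\h.((f h) (g h))))))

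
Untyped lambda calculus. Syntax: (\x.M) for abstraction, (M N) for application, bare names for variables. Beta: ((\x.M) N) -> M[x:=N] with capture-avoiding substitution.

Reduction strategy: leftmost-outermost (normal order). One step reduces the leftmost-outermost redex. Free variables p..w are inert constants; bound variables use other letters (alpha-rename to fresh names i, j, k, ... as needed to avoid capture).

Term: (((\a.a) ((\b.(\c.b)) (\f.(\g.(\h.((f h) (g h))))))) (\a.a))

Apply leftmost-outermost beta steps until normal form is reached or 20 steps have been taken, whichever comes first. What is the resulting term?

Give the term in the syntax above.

Answer: (\f.(\g.(\h.((f h) (g h)))))

Derivation:
Step 0: (((\a.a) ((\b.(\c.b)) (\f.(\g.(\h.((f h) (g h))))))) (\a.a))
Step 1: (((\b.(\c.b)) (\f.(\g.(\h.((f h) (g h)))))) (\a.a))
Step 2: ((\c.(\f.(\g.(\h.((f h) (g h)))))) (\a.a))
Step 3: (\f.(\g.(\h.((f h) (g h)))))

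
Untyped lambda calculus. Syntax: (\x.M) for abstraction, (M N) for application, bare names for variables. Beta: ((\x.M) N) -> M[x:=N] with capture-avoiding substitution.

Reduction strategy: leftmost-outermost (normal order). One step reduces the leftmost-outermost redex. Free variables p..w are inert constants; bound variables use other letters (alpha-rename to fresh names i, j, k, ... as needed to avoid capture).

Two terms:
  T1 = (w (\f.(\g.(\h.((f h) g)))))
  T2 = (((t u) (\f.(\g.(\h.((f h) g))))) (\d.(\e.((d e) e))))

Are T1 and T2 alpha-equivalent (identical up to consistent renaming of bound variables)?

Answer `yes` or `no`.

Term 1: (w (\f.(\g.(\h.((f h) g)))))
Term 2: (((t u) (\f.(\g.(\h.((f h) g))))) (\d.(\e.((d e) e))))
Alpha-equivalence: compare structure up to binder renaming.
Result: False

Answer: no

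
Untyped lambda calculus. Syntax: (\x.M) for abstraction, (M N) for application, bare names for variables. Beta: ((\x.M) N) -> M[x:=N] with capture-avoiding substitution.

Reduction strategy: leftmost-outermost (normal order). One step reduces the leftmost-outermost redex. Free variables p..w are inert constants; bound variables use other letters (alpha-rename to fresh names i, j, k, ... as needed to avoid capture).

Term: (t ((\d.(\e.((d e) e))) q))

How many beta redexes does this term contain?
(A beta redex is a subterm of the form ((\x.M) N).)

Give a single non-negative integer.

Answer: 1

Derivation:
Term: (t ((\d.(\e.((d e) e))) q))
  Redex: ((\d.(\e.((d e) e))) q)
Total redexes: 1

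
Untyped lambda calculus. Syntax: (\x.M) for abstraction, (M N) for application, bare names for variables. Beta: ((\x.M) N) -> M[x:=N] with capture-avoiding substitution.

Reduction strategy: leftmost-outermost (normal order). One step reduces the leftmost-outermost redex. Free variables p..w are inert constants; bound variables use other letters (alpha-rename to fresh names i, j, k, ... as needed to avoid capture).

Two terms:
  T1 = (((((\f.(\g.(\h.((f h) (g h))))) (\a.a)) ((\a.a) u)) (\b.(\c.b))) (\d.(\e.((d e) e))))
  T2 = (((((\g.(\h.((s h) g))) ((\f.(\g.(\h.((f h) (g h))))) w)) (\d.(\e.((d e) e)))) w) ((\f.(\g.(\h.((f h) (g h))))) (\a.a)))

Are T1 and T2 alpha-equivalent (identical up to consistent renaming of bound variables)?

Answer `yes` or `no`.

Answer: no

Derivation:
Term 1: (((((\f.(\g.(\h.((f h) (g h))))) (\a.a)) ((\a.a) u)) (\b.(\c.b))) (\d.(\e.((d e) e))))
Term 2: (((((\g.(\h.((s h) g))) ((\f.(\g.(\h.((f h) (g h))))) w)) (\d.(\e.((d e) e)))) w) ((\f.(\g.(\h.((f h) (g h))))) (\a.a)))
Alpha-equivalence: compare structure up to binder renaming.
Result: False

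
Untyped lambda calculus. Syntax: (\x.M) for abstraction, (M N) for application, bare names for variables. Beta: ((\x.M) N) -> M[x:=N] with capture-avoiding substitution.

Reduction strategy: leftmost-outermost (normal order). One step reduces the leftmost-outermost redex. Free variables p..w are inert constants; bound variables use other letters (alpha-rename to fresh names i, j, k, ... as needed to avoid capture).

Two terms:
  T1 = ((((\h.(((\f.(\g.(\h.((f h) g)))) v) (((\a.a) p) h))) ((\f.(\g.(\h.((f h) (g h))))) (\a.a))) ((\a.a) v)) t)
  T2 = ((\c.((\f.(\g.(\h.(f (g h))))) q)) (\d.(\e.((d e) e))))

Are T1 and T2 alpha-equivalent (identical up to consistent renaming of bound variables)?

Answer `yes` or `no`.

Answer: no

Derivation:
Term 1: ((((\h.(((\f.(\g.(\h.((f h) g)))) v) (((\a.a) p) h))) ((\f.(\g.(\h.((f h) (g h))))) (\a.a))) ((\a.a) v)) t)
Term 2: ((\c.((\f.(\g.(\h.(f (g h))))) q)) (\d.(\e.((d e) e))))
Alpha-equivalence: compare structure up to binder renaming.
Result: False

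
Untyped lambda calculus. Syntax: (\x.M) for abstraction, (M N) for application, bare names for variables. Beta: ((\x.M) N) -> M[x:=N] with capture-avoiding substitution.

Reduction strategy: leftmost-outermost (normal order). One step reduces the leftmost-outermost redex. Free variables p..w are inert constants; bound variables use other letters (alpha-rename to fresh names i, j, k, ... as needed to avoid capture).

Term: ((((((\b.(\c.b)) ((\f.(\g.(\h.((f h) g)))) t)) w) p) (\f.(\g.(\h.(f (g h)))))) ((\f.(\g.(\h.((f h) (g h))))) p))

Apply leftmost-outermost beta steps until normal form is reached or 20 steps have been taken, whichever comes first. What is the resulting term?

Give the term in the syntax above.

Answer: (((t (\f.(\g.(\h.(f (g h)))))) p) (\g.(\h.((p h) (g h)))))

Derivation:
Step 0: ((((((\b.(\c.b)) ((\f.(\g.(\h.((f h) g)))) t)) w) p) (\f.(\g.(\h.(f (g h)))))) ((\f.(\g.(\h.((f h) (g h))))) p))
Step 1: (((((\c.((\f.(\g.(\h.((f h) g)))) t)) w) p) (\f.(\g.(\h.(f (g h)))))) ((\f.(\g.(\h.((f h) (g h))))) p))
Step 2: (((((\f.(\g.(\h.((f h) g)))) t) p) (\f.(\g.(\h.(f (g h)))))) ((\f.(\g.(\h.((f h) (g h))))) p))
Step 3: ((((\g.(\h.((t h) g))) p) (\f.(\g.(\h.(f (g h)))))) ((\f.(\g.(\h.((f h) (g h))))) p))
Step 4: (((\h.((t h) p)) (\f.(\g.(\h.(f (g h)))))) ((\f.(\g.(\h.((f h) (g h))))) p))
Step 5: (((t (\f.(\g.(\h.(f (g h)))))) p) ((\f.(\g.(\h.((f h) (g h))))) p))
Step 6: (((t (\f.(\g.(\h.(f (g h)))))) p) (\g.(\h.((p h) (g h)))))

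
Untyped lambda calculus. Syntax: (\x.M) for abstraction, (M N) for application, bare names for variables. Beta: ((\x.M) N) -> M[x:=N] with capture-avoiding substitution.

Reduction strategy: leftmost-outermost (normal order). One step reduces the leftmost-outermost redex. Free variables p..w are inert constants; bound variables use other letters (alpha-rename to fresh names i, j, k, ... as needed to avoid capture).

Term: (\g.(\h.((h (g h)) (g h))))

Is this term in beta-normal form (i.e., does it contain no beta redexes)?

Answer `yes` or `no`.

Term: (\g.(\h.((h (g h)) (g h))))
No beta redexes found.

Answer: yes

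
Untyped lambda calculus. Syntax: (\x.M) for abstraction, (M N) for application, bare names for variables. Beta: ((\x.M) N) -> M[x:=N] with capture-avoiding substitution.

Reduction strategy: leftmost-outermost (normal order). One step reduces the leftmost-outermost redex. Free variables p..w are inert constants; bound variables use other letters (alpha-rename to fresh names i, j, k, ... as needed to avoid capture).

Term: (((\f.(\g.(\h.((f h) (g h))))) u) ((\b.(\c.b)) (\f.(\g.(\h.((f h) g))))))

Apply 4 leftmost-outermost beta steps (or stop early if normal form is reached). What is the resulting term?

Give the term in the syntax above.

Step 0: (((\f.(\g.(\h.((f h) (g h))))) u) ((\b.(\c.b)) (\f.(\g.(\h.((f h) g))))))
Step 1: ((\g.(\h.((u h) (g h)))) ((\b.(\c.b)) (\f.(\g.(\h.((f h) g))))))
Step 2: (\h.((u h) (((\b.(\c.b)) (\f.(\g.(\h.((f h) g))))) h)))
Step 3: (\h.((u h) ((\c.(\f.(\g.(\h.((f h) g))))) h)))
Step 4: (\h.((u h) (\f.(\g.(\h.((f h) g))))))

Answer: (\h.((u h) (\f.(\g.(\h.((f h) g))))))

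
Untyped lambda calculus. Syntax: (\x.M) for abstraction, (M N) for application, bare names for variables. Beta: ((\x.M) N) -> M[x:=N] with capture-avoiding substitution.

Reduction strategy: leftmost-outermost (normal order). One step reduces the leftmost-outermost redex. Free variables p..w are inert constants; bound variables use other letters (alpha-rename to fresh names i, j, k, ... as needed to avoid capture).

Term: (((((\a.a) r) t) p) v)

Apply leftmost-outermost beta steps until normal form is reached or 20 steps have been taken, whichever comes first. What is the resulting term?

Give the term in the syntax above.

Answer: (((r t) p) v)

Derivation:
Step 0: (((((\a.a) r) t) p) v)
Step 1: (((r t) p) v)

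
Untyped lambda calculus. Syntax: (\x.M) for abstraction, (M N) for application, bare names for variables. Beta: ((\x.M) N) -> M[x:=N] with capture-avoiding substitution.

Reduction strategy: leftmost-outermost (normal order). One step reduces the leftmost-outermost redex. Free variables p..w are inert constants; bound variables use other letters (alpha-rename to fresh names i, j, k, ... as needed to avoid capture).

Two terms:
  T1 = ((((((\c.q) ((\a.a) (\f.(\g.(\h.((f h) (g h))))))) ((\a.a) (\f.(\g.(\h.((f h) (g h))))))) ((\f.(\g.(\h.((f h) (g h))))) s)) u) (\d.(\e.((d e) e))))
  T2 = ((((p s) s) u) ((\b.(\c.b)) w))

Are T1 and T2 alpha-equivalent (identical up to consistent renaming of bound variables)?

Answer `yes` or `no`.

Term 1: ((((((\c.q) ((\a.a) (\f.(\g.(\h.((f h) (g h))))))) ((\a.a) (\f.(\g.(\h.((f h) (g h))))))) ((\f.(\g.(\h.((f h) (g h))))) s)) u) (\d.(\e.((d e) e))))
Term 2: ((((p s) s) u) ((\b.(\c.b)) w))
Alpha-equivalence: compare structure up to binder renaming.
Result: False

Answer: no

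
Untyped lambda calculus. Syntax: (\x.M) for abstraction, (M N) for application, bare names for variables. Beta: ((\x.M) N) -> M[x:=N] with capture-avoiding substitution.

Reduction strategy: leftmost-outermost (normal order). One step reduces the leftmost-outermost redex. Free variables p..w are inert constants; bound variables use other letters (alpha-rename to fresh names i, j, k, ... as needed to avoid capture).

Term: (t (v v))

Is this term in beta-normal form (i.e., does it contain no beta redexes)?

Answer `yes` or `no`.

Answer: yes

Derivation:
Term: (t (v v))
No beta redexes found.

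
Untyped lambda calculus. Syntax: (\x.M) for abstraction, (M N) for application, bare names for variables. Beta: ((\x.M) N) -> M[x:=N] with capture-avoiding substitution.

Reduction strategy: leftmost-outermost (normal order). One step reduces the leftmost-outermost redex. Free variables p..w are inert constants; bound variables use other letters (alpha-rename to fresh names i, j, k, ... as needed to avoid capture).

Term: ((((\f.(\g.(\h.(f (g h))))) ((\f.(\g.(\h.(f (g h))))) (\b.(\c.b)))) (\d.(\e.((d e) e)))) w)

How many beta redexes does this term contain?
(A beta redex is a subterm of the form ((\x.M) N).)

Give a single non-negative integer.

Term: ((((\f.(\g.(\h.(f (g h))))) ((\f.(\g.(\h.(f (g h))))) (\b.(\c.b)))) (\d.(\e.((d e) e)))) w)
  Redex: ((\f.(\g.(\h.(f (g h))))) ((\f.(\g.(\h.(f (g h))))) (\b.(\c.b))))
  Redex: ((\f.(\g.(\h.(f (g h))))) (\b.(\c.b)))
Total redexes: 2

Answer: 2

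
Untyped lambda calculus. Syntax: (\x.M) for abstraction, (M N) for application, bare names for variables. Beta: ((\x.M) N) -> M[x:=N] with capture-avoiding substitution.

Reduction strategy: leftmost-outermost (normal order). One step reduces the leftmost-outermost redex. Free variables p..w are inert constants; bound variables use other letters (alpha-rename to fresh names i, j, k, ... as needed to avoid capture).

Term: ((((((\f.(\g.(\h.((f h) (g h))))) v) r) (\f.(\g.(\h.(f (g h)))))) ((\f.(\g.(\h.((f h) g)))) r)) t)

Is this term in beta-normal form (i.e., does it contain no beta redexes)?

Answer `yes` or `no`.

Term: ((((((\f.(\g.(\h.((f h) (g h))))) v) r) (\f.(\g.(\h.(f (g h)))))) ((\f.(\g.(\h.((f h) g)))) r)) t)
Found 2 beta redex(es).

Answer: no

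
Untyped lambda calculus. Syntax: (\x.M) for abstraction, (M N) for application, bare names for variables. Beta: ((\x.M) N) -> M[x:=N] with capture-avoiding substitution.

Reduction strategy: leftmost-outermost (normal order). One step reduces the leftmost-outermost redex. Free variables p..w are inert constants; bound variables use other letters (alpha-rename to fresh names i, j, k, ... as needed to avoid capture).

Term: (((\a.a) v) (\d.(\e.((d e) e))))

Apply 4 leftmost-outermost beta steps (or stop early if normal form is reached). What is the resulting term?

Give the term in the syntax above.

Step 0: (((\a.a) v) (\d.(\e.((d e) e))))
Step 1: (v (\d.(\e.((d e) e))))
Step 2: (normal form reached)

Answer: (v (\d.(\e.((d e) e))))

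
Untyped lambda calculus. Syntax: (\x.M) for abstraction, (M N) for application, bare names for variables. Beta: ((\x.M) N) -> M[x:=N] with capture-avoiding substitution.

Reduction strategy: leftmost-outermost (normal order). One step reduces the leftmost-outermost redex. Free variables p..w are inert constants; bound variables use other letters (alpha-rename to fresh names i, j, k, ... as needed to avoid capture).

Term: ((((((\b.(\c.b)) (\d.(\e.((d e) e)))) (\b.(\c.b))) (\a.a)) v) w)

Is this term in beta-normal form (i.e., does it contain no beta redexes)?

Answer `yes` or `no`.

Answer: no

Derivation:
Term: ((((((\b.(\c.b)) (\d.(\e.((d e) e)))) (\b.(\c.b))) (\a.a)) v) w)
Found 1 beta redex(es).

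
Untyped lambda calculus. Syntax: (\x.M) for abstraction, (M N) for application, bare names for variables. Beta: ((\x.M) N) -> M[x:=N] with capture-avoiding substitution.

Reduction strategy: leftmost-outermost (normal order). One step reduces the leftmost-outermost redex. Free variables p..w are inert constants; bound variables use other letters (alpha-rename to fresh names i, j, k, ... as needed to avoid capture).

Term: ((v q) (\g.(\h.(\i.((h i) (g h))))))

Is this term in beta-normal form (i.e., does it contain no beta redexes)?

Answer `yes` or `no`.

Term: ((v q) (\g.(\h.(\i.((h i) (g h))))))
No beta redexes found.

Answer: yes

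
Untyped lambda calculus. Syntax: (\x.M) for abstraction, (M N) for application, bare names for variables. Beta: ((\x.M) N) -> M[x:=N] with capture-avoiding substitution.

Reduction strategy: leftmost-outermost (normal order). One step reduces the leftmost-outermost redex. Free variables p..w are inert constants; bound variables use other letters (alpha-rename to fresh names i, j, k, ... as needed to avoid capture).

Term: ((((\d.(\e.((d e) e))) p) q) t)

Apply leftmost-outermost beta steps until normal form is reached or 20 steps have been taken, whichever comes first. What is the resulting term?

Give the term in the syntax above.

Answer: (((p q) q) t)

Derivation:
Step 0: ((((\d.(\e.((d e) e))) p) q) t)
Step 1: (((\e.((p e) e)) q) t)
Step 2: (((p q) q) t)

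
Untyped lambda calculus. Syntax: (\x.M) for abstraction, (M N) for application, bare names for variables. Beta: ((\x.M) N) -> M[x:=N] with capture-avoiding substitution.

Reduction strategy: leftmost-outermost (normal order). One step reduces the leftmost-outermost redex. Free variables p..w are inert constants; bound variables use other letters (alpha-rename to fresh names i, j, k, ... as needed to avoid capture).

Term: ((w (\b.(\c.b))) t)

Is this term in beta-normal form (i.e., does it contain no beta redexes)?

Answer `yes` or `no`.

Term: ((w (\b.(\c.b))) t)
No beta redexes found.

Answer: yes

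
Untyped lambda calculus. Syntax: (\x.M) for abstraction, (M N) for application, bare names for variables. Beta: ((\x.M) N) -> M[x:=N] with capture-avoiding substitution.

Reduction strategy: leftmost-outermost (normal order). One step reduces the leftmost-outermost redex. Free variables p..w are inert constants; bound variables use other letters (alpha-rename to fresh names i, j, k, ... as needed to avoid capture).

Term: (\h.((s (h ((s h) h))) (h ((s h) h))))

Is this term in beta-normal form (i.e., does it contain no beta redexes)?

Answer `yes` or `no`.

Answer: yes

Derivation:
Term: (\h.((s (h ((s h) h))) (h ((s h) h))))
No beta redexes found.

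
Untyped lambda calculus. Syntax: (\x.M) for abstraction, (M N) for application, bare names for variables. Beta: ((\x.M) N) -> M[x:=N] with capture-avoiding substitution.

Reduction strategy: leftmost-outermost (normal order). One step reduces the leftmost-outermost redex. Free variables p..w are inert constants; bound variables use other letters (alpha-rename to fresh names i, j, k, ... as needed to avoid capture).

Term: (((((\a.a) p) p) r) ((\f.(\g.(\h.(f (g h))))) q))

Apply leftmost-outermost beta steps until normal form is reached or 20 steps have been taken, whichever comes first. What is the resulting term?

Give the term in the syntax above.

Step 0: (((((\a.a) p) p) r) ((\f.(\g.(\h.(f (g h))))) q))
Step 1: (((p p) r) ((\f.(\g.(\h.(f (g h))))) q))
Step 2: (((p p) r) (\g.(\h.(q (g h)))))

Answer: (((p p) r) (\g.(\h.(q (g h)))))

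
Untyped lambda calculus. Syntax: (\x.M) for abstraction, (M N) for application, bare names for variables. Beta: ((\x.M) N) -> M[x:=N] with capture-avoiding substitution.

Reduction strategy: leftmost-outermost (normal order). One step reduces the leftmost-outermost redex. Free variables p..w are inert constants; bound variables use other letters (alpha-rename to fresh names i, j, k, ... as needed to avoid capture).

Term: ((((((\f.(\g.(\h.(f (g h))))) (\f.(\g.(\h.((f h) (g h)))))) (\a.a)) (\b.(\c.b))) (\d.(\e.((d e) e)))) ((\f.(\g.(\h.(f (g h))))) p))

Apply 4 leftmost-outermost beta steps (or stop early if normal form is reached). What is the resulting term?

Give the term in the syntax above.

Step 0: ((((((\f.(\g.(\h.(f (g h))))) (\f.(\g.(\h.((f h) (g h)))))) (\a.a)) (\b.(\c.b))) (\d.(\e.((d e) e)))) ((\f.(\g.(\h.(f (g h))))) p))
Step 1: (((((\g.(\h.((\f.(\g.(\h.((f h) (g h))))) (g h)))) (\a.a)) (\b.(\c.b))) (\d.(\e.((d e) e)))) ((\f.(\g.(\h.(f (g h))))) p))
Step 2: ((((\h.((\f.(\g.(\h.((f h) (g h))))) ((\a.a) h))) (\b.(\c.b))) (\d.(\e.((d e) e)))) ((\f.(\g.(\h.(f (g h))))) p))
Step 3: ((((\f.(\g.(\h.((f h) (g h))))) ((\a.a) (\b.(\c.b)))) (\d.(\e.((d e) e)))) ((\f.(\g.(\h.(f (g h))))) p))
Step 4: (((\g.(\h.((((\a.a) (\b.(\c.b))) h) (g h)))) (\d.(\e.((d e) e)))) ((\f.(\g.(\h.(f (g h))))) p))

Answer: (((\g.(\h.((((\a.a) (\b.(\c.b))) h) (g h)))) (\d.(\e.((d e) e)))) ((\f.(\g.(\h.(f (g h))))) p))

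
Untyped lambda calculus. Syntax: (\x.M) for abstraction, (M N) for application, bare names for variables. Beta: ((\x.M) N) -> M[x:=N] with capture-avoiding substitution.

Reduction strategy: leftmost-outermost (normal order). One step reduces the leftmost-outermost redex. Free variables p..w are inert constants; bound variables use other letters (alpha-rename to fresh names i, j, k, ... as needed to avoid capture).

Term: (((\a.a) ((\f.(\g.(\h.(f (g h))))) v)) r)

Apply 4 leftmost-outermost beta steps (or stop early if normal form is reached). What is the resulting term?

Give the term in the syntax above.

Answer: (\h.(v (r h)))

Derivation:
Step 0: (((\a.a) ((\f.(\g.(\h.(f (g h))))) v)) r)
Step 1: (((\f.(\g.(\h.(f (g h))))) v) r)
Step 2: ((\g.(\h.(v (g h)))) r)
Step 3: (\h.(v (r h)))
Step 4: (normal form reached)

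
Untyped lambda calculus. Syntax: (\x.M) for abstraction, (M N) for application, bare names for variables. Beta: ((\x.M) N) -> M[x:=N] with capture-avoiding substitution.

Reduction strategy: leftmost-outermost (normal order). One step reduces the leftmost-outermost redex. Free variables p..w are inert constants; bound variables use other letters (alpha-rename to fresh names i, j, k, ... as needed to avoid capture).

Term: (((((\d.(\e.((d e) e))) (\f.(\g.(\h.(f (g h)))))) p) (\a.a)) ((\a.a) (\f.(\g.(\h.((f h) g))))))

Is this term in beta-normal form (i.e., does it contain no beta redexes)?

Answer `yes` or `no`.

Term: (((((\d.(\e.((d e) e))) (\f.(\g.(\h.(f (g h)))))) p) (\a.a)) ((\a.a) (\f.(\g.(\h.((f h) g))))))
Found 2 beta redex(es).

Answer: no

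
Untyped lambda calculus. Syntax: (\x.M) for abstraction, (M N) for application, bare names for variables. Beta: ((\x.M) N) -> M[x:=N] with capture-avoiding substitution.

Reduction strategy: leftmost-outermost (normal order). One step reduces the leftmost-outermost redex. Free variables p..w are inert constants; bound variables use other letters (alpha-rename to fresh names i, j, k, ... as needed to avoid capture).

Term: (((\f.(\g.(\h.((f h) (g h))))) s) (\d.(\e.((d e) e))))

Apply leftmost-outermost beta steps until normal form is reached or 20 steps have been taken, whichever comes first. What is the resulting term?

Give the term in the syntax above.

Step 0: (((\f.(\g.(\h.((f h) (g h))))) s) (\d.(\e.((d e) e))))
Step 1: ((\g.(\h.((s h) (g h)))) (\d.(\e.((d e) e))))
Step 2: (\h.((s h) ((\d.(\e.((d e) e))) h)))
Step 3: (\h.((s h) (\e.((h e) e))))

Answer: (\h.((s h) (\e.((h e) e))))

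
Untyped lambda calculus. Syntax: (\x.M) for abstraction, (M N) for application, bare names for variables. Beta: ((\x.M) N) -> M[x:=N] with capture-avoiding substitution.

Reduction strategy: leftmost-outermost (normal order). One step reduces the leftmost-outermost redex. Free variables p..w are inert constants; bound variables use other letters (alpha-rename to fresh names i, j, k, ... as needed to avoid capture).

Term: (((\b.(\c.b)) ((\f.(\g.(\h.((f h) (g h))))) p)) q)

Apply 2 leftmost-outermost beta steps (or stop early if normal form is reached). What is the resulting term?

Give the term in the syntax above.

Step 0: (((\b.(\c.b)) ((\f.(\g.(\h.((f h) (g h))))) p)) q)
Step 1: ((\c.((\f.(\g.(\h.((f h) (g h))))) p)) q)
Step 2: ((\f.(\g.(\h.((f h) (g h))))) p)

Answer: ((\f.(\g.(\h.((f h) (g h))))) p)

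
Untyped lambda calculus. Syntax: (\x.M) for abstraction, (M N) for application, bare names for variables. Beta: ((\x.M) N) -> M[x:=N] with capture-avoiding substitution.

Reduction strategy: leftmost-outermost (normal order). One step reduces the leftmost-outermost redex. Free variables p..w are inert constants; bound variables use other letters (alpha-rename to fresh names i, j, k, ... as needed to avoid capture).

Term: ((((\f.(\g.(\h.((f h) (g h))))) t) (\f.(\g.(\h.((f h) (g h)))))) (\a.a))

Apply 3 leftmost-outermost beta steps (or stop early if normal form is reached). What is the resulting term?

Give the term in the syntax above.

Step 0: ((((\f.(\g.(\h.((f h) (g h))))) t) (\f.(\g.(\h.((f h) (g h)))))) (\a.a))
Step 1: (((\g.(\h.((t h) (g h)))) (\f.(\g.(\h.((f h) (g h)))))) (\a.a))
Step 2: ((\h.((t h) ((\f.(\g.(\h.((f h) (g h))))) h))) (\a.a))
Step 3: ((t (\a.a)) ((\f.(\g.(\h.((f h) (g h))))) (\a.a)))

Answer: ((t (\a.a)) ((\f.(\g.(\h.((f h) (g h))))) (\a.a)))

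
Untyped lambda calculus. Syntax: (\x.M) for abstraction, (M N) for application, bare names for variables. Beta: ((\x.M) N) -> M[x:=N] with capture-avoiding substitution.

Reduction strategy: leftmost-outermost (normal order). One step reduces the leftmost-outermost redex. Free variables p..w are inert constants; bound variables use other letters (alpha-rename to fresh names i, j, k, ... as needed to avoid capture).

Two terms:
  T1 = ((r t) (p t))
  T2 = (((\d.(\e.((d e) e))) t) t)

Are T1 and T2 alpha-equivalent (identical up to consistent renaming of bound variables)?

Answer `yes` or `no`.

Answer: no

Derivation:
Term 1: ((r t) (p t))
Term 2: (((\d.(\e.((d e) e))) t) t)
Alpha-equivalence: compare structure up to binder renaming.
Result: False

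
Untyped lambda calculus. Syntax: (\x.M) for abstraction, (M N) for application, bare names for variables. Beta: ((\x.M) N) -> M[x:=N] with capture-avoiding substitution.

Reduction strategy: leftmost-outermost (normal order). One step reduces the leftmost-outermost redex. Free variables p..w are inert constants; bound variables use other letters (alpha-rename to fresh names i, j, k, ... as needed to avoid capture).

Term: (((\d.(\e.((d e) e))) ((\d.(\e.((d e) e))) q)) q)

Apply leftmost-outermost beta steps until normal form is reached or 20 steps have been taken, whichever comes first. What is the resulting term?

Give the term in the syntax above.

Answer: (((q q) q) q)

Derivation:
Step 0: (((\d.(\e.((d e) e))) ((\d.(\e.((d e) e))) q)) q)
Step 1: ((\e.((((\d.(\e.((d e) e))) q) e) e)) q)
Step 2: ((((\d.(\e.((d e) e))) q) q) q)
Step 3: (((\e.((q e) e)) q) q)
Step 4: (((q q) q) q)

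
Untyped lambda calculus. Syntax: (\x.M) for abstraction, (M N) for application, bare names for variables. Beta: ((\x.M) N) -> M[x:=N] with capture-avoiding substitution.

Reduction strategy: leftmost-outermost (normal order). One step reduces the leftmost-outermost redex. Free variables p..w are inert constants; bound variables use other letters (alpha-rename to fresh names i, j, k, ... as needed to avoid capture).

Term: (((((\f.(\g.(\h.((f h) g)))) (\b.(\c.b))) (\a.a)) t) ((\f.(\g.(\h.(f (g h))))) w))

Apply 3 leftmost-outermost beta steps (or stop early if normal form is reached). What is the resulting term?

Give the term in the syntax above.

Answer: ((((\b.(\c.b)) t) (\a.a)) ((\f.(\g.(\h.(f (g h))))) w))

Derivation:
Step 0: (((((\f.(\g.(\h.((f h) g)))) (\b.(\c.b))) (\a.a)) t) ((\f.(\g.(\h.(f (g h))))) w))
Step 1: ((((\g.(\h.(((\b.(\c.b)) h) g))) (\a.a)) t) ((\f.(\g.(\h.(f (g h))))) w))
Step 2: (((\h.(((\b.(\c.b)) h) (\a.a))) t) ((\f.(\g.(\h.(f (g h))))) w))
Step 3: ((((\b.(\c.b)) t) (\a.a)) ((\f.(\g.(\h.(f (g h))))) w))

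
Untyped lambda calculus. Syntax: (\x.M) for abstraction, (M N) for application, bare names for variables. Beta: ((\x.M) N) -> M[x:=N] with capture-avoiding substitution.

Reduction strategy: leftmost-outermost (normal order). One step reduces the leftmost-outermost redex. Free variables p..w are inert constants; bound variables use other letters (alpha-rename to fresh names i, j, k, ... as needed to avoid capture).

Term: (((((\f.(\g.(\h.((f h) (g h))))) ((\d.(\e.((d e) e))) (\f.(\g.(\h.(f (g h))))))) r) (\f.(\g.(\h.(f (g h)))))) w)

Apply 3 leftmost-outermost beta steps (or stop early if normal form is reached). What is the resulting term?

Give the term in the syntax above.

Answer: (((((\d.(\e.((d e) e))) (\f.(\g.(\h.(f (g h)))))) (\f.(\g.(\h.(f (g h)))))) (r (\f.(\g.(\h.(f (g h))))))) w)

Derivation:
Step 0: (((((\f.(\g.(\h.((f h) (g h))))) ((\d.(\e.((d e) e))) (\f.(\g.(\h.(f (g h))))))) r) (\f.(\g.(\h.(f (g h)))))) w)
Step 1: ((((\g.(\h.((((\d.(\e.((d e) e))) (\f.(\g.(\h.(f (g h)))))) h) (g h)))) r) (\f.(\g.(\h.(f (g h)))))) w)
Step 2: (((\h.((((\d.(\e.((d e) e))) (\f.(\g.(\h.(f (g h)))))) h) (r h))) (\f.(\g.(\h.(f (g h)))))) w)
Step 3: (((((\d.(\e.((d e) e))) (\f.(\g.(\h.(f (g h)))))) (\f.(\g.(\h.(f (g h)))))) (r (\f.(\g.(\h.(f (g h))))))) w)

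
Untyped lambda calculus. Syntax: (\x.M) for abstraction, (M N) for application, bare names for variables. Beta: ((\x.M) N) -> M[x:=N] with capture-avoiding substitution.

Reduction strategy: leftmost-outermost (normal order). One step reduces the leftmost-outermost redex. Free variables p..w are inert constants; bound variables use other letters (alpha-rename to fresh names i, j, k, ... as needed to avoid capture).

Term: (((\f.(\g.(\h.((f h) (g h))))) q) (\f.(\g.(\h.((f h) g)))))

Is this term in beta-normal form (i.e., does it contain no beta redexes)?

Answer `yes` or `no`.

Answer: no

Derivation:
Term: (((\f.(\g.(\h.((f h) (g h))))) q) (\f.(\g.(\h.((f h) g)))))
Found 1 beta redex(es).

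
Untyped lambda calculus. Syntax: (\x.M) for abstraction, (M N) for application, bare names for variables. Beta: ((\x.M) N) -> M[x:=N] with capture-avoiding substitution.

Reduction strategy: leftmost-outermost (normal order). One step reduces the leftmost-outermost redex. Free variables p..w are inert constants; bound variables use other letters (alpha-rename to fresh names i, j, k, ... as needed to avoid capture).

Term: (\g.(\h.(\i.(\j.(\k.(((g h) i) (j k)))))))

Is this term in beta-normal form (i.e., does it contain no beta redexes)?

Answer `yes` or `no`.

Answer: yes

Derivation:
Term: (\g.(\h.(\i.(\j.(\k.(((g h) i) (j k)))))))
No beta redexes found.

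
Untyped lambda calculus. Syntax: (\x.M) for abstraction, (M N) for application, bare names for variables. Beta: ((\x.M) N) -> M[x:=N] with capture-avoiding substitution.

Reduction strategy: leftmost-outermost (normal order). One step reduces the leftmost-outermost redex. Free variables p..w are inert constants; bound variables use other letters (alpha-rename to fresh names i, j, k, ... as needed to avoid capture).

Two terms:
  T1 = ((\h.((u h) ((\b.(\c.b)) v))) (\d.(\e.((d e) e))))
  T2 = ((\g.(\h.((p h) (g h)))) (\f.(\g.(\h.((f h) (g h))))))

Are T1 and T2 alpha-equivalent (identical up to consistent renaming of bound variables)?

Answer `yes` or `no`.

Answer: no

Derivation:
Term 1: ((\h.((u h) ((\b.(\c.b)) v))) (\d.(\e.((d e) e))))
Term 2: ((\g.(\h.((p h) (g h)))) (\f.(\g.(\h.((f h) (g h))))))
Alpha-equivalence: compare structure up to binder renaming.
Result: False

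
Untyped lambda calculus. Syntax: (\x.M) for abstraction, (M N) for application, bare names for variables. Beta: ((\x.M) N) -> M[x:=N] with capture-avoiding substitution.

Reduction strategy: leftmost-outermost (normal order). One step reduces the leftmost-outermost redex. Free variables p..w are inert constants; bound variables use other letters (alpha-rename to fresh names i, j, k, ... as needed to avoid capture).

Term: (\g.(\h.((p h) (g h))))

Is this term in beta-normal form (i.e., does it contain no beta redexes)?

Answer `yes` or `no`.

Term: (\g.(\h.((p h) (g h))))
No beta redexes found.

Answer: yes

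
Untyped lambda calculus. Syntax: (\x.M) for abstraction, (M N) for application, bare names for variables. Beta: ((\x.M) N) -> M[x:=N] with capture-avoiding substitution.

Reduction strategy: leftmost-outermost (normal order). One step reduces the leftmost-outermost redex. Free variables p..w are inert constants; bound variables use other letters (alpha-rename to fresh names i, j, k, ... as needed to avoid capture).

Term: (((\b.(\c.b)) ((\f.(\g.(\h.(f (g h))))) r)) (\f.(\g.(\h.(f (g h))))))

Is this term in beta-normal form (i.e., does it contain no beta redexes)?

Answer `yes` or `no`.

Term: (((\b.(\c.b)) ((\f.(\g.(\h.(f (g h))))) r)) (\f.(\g.(\h.(f (g h))))))
Found 2 beta redex(es).

Answer: no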